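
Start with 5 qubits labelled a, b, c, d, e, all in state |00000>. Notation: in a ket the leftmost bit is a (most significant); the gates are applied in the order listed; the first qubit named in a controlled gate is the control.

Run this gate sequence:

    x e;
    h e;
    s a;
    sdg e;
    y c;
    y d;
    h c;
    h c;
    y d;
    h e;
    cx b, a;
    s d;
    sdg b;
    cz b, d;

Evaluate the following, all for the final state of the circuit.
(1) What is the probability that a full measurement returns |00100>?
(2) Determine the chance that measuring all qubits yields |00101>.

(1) The probability of measuring |00100> is 1/2. Key observation: gates 6-9 undo each other exactly, leaving only the rest of the circuit to track.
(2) Outcome |00101> occurs with probability 1/2.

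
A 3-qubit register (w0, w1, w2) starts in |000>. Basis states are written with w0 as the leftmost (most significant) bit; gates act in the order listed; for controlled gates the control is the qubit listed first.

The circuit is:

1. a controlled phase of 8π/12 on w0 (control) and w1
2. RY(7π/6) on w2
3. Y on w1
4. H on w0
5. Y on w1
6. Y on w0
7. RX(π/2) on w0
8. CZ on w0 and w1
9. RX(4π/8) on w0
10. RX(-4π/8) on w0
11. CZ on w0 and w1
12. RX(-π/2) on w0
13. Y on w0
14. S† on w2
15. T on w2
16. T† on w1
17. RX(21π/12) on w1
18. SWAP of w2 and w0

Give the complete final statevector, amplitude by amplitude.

The final amplitudes are (-1 + sqrt(3))*sqrt(sqrt(2) + 2)/8 on |000>, (-1 + sqrt(3))*sqrt(sqrt(2) + 2)/8 on |001>, -I*sqrt(2 - sqrt(2))/8 + sqrt(3)*I*sqrt(2 - sqrt(2))/8 on |010>, -I*sqrt(2 - sqrt(2))/8 + sqrt(3)*I*sqrt(2 - sqrt(2))/8 on |011>, (1 + sqrt(3))*sqrt(sqrt(2) + 2)*exp(3*I*pi/4)/8 on |100>, (1 + sqrt(3))*sqrt(sqrt(2) + 2)*exp(3*I*pi/4)/8 on |101>, sqrt(2 - sqrt(2))*(-sqrt(3) - 1)*exp(I*pi/4)/8 on |110>, sqrt(2 - sqrt(2))*(-sqrt(3) - 1)*exp(I*pi/4)/8 on |111>. Key observation: gates 6-13 undo each other exactly, leaving only the rest of the circuit to track.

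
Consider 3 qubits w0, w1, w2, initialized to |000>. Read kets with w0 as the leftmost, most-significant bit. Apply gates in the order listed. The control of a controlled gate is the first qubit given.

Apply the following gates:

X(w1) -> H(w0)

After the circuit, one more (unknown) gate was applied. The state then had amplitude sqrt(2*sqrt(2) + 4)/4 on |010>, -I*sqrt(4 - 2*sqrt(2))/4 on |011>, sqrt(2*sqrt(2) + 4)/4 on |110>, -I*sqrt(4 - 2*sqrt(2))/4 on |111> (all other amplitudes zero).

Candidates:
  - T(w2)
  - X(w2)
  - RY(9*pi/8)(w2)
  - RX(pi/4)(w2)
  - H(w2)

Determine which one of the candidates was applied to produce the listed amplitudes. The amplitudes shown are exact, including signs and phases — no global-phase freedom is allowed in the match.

It was RX(pi/4)(w2) that produced the state shown.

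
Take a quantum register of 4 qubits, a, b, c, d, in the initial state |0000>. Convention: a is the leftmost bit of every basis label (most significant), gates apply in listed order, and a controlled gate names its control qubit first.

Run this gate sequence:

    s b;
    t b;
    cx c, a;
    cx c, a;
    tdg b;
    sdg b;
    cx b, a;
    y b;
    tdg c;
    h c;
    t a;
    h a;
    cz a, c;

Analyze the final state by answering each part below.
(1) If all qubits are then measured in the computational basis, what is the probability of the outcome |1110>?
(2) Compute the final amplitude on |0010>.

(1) The probability of measuring |1110> is 1/4. Key observation: the block from step 1 through step 6 cancels to the identity and can be dropped.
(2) The amplitude on |0010> is 0.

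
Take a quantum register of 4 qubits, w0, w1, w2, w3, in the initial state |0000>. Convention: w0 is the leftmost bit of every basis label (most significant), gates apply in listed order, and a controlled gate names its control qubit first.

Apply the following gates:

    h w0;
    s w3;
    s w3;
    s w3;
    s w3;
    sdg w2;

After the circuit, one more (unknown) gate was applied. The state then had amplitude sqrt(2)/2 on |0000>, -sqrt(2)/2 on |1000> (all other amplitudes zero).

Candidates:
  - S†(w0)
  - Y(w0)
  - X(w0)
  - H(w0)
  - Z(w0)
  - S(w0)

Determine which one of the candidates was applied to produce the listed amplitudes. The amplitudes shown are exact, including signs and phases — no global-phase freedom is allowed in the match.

The unique candidate consistent with the amplitudes is Z(w0).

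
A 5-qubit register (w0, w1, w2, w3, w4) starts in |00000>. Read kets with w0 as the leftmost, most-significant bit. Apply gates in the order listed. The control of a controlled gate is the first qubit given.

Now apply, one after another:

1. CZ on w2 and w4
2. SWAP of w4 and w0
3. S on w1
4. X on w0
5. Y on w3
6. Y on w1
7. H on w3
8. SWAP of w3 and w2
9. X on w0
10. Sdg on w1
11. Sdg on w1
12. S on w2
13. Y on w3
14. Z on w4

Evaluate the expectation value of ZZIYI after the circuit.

The observable ZZIYI averages to 0.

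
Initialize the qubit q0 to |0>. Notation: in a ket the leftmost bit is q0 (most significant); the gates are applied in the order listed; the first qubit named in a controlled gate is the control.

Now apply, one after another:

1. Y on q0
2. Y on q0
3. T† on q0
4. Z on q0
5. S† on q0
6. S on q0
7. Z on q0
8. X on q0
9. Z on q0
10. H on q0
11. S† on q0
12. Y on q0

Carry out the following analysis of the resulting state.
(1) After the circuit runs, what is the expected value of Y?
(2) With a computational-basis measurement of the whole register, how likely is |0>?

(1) The observable Y averages to 1.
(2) A full measurement returns |0> with probability 1/2.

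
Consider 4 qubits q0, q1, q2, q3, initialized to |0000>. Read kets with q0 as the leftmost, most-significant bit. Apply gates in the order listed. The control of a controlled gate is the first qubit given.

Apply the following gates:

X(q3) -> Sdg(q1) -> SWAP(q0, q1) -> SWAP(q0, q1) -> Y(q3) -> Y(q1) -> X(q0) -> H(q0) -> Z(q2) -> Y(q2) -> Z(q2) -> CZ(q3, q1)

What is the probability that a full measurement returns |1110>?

The probability of measuring |1110> is 1/2. Key observation: steps 3-4 multiply out to the identity, so the circuit reduces to the remaining gates.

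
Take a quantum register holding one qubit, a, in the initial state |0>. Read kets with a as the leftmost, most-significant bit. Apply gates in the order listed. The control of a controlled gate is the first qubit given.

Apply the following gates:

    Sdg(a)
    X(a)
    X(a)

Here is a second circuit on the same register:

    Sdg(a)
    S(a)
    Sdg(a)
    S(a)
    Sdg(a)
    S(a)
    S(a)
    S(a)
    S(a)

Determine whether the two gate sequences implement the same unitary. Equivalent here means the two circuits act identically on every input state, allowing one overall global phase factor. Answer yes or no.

Yes, they are equivalent — the unitaries differ by at most a global phase.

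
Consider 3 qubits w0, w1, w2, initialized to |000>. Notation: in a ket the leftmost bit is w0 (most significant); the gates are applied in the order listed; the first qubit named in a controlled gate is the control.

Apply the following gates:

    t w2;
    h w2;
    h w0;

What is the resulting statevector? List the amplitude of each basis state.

After the circuit, the state carries amplitude 1/2 on |000>, 1/2 on |001>, 0 on |010>, 0 on |011>, 1/2 on |100>, 1/2 on |101>, 0 on |110>, 0 on |111>.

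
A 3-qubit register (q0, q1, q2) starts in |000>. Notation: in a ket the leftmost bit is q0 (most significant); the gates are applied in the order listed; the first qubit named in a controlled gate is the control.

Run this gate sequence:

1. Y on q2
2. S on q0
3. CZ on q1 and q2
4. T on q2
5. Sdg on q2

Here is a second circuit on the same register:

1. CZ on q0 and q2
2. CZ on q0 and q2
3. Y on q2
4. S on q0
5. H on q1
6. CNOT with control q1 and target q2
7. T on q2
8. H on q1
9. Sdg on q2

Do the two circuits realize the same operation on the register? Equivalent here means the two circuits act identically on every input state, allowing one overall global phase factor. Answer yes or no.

No — the two circuits implement different unitaries, even allowing a global phase.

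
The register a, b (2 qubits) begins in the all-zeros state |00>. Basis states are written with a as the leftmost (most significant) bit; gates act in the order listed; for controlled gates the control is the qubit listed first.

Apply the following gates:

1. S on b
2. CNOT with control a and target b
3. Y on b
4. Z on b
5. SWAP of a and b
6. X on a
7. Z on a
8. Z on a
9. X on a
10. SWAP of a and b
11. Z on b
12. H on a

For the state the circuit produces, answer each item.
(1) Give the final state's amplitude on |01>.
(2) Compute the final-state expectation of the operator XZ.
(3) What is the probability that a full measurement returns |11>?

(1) The amplitude on |01> is sqrt(2)*I/2. Key observation: steps 4-11 multiply out to the identity, so the circuit reduces to the remaining gates.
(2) The expectation value of XZ is -1.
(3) A full measurement returns |11> with probability 1/2.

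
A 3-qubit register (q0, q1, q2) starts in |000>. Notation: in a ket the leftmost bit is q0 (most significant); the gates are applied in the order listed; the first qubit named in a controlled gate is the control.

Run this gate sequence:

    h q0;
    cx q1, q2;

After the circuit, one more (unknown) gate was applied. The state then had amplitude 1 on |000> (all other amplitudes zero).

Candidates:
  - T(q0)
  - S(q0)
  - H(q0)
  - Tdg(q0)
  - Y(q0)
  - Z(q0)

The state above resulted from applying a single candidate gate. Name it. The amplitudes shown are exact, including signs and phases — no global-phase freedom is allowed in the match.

It was H(q0) that produced the state shown.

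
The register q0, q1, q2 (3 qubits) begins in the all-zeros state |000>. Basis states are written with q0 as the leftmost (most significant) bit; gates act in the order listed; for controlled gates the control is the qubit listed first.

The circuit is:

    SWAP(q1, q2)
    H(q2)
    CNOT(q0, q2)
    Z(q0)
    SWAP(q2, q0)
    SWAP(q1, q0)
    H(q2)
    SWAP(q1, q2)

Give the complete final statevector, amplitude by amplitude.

After the circuit, the state carries amplitude 1/2 on |000>, 1/2 on |001>, 1/2 on |010>, 1/2 on |011>, 0 on |100>, 0 on |101>, 0 on |110>, 0 on |111>.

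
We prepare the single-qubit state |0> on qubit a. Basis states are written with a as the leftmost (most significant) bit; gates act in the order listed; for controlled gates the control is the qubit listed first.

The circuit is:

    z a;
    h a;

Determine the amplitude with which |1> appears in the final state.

|1> carries amplitude sqrt(2)/2 in the final state.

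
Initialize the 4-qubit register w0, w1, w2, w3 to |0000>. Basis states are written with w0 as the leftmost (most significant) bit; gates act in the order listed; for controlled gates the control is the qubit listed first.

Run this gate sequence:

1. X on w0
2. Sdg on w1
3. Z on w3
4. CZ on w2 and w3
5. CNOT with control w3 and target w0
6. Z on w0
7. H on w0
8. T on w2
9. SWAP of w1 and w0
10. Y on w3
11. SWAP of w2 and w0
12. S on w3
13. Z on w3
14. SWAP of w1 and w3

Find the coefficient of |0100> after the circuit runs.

The final state's coefficient on |0100> equals -sqrt(2)/2.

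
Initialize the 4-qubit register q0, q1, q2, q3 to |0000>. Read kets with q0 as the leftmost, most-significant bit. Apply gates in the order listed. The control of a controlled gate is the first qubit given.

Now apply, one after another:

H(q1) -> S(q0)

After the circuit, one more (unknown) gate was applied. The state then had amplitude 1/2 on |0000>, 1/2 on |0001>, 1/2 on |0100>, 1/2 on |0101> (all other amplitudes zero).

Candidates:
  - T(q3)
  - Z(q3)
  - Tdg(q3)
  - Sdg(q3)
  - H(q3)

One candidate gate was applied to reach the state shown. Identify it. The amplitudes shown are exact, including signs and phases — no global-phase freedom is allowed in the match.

It was H(q3) that produced the state shown.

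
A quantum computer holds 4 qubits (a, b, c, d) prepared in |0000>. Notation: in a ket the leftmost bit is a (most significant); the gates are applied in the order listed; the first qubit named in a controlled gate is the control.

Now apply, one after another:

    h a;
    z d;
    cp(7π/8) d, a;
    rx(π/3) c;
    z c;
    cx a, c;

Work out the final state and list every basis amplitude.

The resulting statevector has amplitude sqrt(6)/4 on |0000>, sqrt(2)*I/4 on |0010>, sqrt(2)*I/4 on |1000>, sqrt(6)/4 on |1010>, and 0 on every other basis state.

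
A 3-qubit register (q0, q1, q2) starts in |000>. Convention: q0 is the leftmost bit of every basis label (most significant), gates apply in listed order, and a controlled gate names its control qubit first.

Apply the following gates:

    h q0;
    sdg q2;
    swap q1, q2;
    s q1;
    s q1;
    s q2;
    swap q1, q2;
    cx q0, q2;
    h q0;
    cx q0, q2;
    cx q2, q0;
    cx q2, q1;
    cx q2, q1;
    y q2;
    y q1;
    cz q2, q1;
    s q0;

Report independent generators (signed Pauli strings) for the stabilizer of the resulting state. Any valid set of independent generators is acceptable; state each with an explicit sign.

The stabilizer group can be generated by +YIZ, +ZIX, -IZI, among other valid generating sets.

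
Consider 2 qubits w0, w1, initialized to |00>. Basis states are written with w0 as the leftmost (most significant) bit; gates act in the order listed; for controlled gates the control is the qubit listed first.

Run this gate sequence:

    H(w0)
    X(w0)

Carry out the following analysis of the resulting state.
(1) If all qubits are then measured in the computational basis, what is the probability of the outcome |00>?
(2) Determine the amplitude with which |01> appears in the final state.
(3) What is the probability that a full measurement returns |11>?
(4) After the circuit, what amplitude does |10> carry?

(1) A full measurement returns |00> with probability 1/2.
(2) The final state's coefficient on |01> equals 0.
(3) The probability of measuring |11> is 0.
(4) |10> carries amplitude sqrt(2)/2 in the final state.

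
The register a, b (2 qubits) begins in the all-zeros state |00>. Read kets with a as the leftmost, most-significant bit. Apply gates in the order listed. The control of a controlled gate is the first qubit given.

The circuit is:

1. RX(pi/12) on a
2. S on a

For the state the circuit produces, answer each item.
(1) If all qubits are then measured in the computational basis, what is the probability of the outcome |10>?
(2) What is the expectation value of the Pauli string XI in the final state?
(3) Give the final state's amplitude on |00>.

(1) The probability of measuring |10> is -sqrt(6)/8 - sqrt(2)/8 + 1/2.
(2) The expectation value of XI is -sqrt(2)/4 + sqrt(6)/4.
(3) The amplitude on |00> is sqrt(2 - sqrt(2))/4 + sqrt(3*sqrt(2) + 6)/4.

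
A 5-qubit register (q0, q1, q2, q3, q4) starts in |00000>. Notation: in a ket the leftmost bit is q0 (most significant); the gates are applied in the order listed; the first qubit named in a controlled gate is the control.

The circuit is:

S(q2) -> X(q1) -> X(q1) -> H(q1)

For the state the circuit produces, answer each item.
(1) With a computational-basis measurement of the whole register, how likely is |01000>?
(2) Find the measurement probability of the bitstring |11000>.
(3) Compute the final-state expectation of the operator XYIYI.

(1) The probability of measuring |01000> is 1/2. Key observation: the block from step 2 through step 3 cancels to the identity and can be dropped.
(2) Outcome |11000> occurs with probability 0.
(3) The expectation value of XYIYI is 0.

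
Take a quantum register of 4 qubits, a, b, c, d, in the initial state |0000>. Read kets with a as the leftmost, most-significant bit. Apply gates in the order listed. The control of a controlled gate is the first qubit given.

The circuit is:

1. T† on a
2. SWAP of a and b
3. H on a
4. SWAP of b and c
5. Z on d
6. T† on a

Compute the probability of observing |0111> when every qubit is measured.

The probability of measuring |0111> is 0.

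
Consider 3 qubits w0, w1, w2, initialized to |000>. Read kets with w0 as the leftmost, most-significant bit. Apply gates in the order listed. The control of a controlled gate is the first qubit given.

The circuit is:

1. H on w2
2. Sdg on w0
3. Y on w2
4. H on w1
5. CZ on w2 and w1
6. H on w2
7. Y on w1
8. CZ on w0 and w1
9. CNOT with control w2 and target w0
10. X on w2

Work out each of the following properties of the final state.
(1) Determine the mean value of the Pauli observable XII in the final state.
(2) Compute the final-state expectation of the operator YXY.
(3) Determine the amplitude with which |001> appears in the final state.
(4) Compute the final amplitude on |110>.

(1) In the final state, XII has expectation 0.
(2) The observable YXY averages to -1.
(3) The final state's coefficient on |001> equals -sqrt(2)/2.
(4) The amplitude on |110> is sqrt(2)/2.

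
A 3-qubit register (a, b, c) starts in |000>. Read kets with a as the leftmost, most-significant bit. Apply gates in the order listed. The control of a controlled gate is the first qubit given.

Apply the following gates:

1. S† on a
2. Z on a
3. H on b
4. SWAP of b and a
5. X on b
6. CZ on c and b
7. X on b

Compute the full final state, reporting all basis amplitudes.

The final amplitudes are sqrt(2)/2 on |000>, sqrt(2)/2 on |100>, and 0 on every other basis state.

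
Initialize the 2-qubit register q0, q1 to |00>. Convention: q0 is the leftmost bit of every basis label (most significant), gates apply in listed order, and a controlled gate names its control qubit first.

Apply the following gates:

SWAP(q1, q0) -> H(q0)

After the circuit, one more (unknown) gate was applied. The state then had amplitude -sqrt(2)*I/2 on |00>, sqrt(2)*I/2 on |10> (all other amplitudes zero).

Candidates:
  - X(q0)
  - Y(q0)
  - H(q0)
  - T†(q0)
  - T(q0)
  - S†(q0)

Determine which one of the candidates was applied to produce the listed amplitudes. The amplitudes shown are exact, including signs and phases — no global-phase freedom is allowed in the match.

It was Y(q0) that produced the state shown.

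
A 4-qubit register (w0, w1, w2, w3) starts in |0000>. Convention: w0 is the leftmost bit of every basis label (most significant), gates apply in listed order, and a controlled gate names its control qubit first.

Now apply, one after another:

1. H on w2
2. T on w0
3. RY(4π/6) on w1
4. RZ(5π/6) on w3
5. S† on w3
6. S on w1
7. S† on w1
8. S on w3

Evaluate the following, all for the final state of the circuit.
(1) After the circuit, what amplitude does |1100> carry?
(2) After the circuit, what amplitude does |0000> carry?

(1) The amplitude on |1100> is 0. Key observation: the block from step 5 through step 8 cancels to the identity and can be dropped.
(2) The final state's coefficient on |0000> equals -sqrt(2)*exp(7*I*pi/12)/4.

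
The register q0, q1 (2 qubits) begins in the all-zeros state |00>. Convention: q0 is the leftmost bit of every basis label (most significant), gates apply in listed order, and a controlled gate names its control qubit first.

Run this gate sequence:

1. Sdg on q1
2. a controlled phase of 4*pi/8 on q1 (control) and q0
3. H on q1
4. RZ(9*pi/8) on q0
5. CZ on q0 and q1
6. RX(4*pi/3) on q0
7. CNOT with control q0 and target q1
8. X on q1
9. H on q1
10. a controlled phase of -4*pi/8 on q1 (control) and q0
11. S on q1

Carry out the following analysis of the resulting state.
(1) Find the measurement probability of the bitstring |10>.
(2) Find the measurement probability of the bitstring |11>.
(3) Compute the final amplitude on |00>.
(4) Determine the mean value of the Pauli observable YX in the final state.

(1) A full measurement returns |10> with probability 3/4.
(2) Outcome |11> occurs with probability 0.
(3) The final state's coefficient on |00> equals exp(7*I*pi/16)/2.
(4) In the final state, YX has expectation 0.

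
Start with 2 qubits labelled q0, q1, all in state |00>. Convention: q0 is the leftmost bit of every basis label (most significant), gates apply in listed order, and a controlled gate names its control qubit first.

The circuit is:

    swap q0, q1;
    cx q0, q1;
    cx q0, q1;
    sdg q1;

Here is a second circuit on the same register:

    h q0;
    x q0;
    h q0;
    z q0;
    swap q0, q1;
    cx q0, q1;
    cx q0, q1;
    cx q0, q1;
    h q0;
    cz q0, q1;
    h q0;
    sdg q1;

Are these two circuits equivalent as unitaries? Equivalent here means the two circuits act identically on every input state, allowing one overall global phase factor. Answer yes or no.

No — the two circuits implement different unitaries, even allowing a global phase.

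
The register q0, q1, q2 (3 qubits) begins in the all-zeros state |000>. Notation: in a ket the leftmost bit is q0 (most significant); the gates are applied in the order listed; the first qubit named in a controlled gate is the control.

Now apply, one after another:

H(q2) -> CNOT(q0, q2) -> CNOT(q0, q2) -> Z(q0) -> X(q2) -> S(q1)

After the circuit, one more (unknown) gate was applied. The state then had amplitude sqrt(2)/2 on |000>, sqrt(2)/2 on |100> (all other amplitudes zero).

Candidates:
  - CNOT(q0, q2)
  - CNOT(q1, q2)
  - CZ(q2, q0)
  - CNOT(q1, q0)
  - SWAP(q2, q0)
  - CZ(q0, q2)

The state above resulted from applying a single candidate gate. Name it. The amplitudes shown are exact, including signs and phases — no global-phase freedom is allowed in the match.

The unique candidate consistent with the amplitudes is SWAP(q2, q0). Key observation: steps 2-3 multiply out to the identity, so the circuit reduces to the remaining gates.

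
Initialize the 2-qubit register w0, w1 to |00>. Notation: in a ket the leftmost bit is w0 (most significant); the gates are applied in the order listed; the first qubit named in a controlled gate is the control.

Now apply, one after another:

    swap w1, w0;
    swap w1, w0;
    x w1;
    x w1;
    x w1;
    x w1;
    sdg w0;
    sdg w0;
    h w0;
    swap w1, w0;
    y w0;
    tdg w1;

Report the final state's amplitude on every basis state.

The final amplitudes are 0 on |00>, 0 on |01>, sqrt(2)*I/2 on |10>, sqrt(2)*exp(I*pi/4)/2 on |11>. Key observation: gates 4-5 undo each other exactly, leaving only the rest of the circuit to track.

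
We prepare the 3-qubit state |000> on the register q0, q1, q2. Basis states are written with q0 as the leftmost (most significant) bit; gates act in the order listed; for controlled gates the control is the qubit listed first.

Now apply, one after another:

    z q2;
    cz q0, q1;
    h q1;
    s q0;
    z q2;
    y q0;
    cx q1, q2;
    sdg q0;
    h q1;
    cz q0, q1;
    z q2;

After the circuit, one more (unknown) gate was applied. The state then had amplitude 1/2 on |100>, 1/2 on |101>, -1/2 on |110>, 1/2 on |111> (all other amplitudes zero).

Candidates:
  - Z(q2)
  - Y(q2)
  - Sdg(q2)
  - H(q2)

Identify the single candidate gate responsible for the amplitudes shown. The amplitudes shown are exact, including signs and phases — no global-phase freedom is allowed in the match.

The unique candidate consistent with the amplitudes is Z(q2).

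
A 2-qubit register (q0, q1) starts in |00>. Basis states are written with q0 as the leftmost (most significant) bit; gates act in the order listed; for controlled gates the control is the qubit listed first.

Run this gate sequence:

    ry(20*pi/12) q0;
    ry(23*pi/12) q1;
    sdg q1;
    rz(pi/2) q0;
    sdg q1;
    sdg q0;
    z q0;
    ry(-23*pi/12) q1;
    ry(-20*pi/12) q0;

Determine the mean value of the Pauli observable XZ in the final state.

The expectation value of XZ is 3/4.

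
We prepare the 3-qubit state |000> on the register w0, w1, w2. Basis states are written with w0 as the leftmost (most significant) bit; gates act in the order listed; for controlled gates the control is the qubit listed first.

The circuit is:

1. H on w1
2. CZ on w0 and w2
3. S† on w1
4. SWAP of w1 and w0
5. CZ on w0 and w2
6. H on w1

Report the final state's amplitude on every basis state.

The resulting statevector has amplitude 1/2 on |000>, 0 on |001>, 1/2 on |010>, 0 on |011>, -I/2 on |100>, 0 on |101>, -I/2 on |110>, 0 on |111>.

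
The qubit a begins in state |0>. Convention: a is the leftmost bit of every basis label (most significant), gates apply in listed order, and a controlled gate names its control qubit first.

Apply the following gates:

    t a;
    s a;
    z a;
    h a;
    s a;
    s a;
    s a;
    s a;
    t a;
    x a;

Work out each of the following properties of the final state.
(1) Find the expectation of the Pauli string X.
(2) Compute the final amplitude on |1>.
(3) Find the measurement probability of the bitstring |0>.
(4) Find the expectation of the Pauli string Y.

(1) The expectation value of X is sqrt(2)/2.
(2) The amplitude on |1> is sqrt(2)/2.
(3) Outcome |0> occurs with probability 1/2.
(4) In the final state, Y has expectation -sqrt(2)/2.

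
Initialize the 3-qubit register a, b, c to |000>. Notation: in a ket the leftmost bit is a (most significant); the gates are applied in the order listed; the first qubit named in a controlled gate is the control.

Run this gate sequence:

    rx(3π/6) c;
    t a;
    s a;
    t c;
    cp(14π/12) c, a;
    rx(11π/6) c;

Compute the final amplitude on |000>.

|000> carries amplitude -sqrt(3)/4 - 1/4 - sqrt(3)*exp(I*pi/4)/4 + exp(I*pi/4)/4 in the final state.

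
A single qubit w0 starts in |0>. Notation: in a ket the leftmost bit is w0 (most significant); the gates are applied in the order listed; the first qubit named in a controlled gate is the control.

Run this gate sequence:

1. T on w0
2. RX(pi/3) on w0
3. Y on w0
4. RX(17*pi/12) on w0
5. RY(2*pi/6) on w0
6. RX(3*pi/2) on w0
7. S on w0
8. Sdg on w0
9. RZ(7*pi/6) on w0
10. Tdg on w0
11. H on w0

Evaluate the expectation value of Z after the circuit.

The expectation value of Z is -1/2 - sqrt(3)/4. Key observation: the block from step 7 through step 8 cancels to the identity and can be dropped.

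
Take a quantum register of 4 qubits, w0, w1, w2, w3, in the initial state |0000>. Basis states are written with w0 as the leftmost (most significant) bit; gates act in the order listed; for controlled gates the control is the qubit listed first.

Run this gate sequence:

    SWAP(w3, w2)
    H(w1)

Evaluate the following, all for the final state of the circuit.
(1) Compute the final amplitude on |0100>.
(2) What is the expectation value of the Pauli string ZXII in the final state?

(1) The final state's coefficient on |0100> equals sqrt(2)/2.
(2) In the final state, ZXII has expectation 1.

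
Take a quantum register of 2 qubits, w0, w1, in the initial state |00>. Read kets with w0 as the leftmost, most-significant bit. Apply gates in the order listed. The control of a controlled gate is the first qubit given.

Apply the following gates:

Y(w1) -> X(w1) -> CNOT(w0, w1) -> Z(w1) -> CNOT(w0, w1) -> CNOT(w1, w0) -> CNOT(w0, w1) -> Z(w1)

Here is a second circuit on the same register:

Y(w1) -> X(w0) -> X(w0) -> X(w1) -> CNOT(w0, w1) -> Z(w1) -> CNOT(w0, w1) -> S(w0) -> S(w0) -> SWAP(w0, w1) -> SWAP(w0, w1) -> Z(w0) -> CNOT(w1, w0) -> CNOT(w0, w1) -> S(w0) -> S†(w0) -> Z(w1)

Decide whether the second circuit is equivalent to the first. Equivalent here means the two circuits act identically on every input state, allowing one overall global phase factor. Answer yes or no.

Yes: on every input state the two circuits agree up to one overall phase factor.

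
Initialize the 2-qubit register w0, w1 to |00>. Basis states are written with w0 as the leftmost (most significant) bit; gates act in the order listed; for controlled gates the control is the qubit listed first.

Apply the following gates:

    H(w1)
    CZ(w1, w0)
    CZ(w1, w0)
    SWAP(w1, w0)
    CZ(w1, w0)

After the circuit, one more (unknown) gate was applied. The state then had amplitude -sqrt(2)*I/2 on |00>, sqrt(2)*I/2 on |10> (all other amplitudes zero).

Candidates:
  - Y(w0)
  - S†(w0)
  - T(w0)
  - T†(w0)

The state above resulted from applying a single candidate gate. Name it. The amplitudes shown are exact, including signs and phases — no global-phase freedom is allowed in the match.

The unique candidate consistent with the amplitudes is Y(w0). Key observation: steps 2-3 multiply out to the identity, so the circuit reduces to the remaining gates.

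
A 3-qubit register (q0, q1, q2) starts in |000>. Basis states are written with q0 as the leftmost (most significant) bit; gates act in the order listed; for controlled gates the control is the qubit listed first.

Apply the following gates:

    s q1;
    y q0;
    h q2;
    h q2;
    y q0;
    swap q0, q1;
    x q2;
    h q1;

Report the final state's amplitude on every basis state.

After the circuit, the state carries amplitude sqrt(2)/2 on |001>, sqrt(2)/2 on |011>, and 0 on every other basis state.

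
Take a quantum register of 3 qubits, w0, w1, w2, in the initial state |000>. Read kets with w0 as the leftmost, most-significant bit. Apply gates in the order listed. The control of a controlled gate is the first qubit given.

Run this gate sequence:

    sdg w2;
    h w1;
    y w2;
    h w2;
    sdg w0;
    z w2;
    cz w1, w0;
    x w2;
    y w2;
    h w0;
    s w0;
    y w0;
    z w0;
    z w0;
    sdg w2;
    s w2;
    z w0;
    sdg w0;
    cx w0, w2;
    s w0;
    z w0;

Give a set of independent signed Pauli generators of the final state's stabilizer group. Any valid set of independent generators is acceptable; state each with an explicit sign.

The final state is stabilized by the group generated by -YII, +IXI, -IIX; other independent generating sets are equally valid. Key observation: steps 14-17 multiply out to the identity, so the circuit reduces to the remaining gates.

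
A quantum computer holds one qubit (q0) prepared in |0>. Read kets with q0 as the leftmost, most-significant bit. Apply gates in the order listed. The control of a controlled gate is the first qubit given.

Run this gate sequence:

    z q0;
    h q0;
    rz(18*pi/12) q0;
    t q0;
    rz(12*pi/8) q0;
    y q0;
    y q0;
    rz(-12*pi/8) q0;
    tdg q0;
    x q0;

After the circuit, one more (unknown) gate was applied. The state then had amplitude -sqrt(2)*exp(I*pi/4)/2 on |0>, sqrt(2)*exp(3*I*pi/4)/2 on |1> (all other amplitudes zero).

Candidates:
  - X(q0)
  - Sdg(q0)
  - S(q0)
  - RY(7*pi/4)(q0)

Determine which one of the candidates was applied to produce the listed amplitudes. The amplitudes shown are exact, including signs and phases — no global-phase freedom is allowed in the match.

It was X(q0) that produced the state shown. Key observation: gates 4-9 undo each other exactly, leaving only the rest of the circuit to track.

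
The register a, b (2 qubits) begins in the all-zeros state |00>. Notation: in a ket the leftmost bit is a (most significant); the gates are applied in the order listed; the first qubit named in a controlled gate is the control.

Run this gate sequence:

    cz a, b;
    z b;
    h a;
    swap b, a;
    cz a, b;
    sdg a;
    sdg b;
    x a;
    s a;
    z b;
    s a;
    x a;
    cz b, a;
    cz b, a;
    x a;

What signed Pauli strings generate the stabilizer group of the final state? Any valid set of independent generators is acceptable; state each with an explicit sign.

The stabilizer group can be generated by +IY, -ZI, among other valid generating sets. Key observation: steps 12-15 multiply out to the identity, so the circuit reduces to the remaining gates.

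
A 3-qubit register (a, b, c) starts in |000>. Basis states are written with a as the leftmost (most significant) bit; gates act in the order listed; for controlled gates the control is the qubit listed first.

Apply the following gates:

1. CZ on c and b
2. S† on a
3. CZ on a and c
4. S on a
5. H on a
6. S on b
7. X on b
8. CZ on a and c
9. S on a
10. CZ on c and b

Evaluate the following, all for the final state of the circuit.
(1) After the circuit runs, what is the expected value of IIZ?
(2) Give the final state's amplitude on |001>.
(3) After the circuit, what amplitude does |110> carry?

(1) In the final state, IIZ has expectation 1.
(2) The amplitude on |001> is 0.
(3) The amplitude on |110> is sqrt(2)*I/2.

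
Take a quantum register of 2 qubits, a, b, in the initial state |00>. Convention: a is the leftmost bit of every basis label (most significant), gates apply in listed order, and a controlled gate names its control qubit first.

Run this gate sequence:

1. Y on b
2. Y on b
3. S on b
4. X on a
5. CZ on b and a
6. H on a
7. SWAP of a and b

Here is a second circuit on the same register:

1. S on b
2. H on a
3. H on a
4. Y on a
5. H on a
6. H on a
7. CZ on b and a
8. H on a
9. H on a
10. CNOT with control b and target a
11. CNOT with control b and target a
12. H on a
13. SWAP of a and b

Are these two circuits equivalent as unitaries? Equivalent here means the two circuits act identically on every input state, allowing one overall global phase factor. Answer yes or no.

No: there is an input state on which the two circuits produce genuinely different outputs (not merely differing by a phase).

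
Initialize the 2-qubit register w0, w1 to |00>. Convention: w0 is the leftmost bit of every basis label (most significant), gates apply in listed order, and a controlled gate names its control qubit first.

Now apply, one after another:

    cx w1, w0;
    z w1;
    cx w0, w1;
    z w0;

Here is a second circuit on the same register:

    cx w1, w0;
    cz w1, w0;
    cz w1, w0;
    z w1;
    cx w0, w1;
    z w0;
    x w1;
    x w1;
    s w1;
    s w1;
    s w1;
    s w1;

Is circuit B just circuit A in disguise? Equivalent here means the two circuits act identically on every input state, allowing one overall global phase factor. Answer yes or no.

Yes — the two circuits implement the same unitary up to a global phase.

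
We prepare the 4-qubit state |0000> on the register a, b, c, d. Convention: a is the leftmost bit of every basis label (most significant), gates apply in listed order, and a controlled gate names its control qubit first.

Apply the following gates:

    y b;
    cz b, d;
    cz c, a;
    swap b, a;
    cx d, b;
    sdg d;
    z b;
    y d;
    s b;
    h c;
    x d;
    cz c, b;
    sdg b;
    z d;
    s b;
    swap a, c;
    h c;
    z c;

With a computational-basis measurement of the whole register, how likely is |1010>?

A full measurement returns |1010> with probability 1/4.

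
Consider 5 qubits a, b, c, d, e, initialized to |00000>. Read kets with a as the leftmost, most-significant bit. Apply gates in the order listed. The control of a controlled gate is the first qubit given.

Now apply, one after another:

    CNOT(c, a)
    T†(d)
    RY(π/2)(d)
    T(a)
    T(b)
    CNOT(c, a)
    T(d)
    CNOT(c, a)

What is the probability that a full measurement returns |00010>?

Outcome |00010> occurs with probability 1/2.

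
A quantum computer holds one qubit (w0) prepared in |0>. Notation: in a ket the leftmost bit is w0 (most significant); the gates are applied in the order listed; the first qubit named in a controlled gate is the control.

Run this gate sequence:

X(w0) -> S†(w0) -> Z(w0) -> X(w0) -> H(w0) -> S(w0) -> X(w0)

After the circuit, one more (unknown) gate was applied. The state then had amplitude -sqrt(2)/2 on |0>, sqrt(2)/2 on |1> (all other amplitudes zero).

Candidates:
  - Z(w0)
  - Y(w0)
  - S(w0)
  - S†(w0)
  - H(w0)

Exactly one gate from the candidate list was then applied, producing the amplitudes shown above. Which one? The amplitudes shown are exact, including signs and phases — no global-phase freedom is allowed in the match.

It was S†(w0) that produced the state shown.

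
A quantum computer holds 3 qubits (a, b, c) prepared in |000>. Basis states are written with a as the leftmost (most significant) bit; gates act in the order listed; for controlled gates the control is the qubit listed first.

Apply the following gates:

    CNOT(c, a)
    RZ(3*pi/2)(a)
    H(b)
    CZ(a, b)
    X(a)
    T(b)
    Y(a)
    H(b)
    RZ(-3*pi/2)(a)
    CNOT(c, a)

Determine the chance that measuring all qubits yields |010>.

The probability of measuring |010> is 1/2 - sqrt(2)/4.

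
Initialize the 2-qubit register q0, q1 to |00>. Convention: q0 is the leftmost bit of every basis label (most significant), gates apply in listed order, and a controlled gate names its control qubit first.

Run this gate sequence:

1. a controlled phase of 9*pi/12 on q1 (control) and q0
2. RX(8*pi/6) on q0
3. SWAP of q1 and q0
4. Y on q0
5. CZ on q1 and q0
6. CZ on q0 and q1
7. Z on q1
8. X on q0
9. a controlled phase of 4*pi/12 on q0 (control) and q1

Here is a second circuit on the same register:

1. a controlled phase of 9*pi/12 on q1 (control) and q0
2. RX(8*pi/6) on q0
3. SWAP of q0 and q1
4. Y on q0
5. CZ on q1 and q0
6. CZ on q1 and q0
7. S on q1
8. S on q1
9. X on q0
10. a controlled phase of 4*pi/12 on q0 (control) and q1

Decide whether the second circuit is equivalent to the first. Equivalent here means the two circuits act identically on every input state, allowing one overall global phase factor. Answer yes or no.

Yes, they are equivalent — the unitaries differ by at most a global phase.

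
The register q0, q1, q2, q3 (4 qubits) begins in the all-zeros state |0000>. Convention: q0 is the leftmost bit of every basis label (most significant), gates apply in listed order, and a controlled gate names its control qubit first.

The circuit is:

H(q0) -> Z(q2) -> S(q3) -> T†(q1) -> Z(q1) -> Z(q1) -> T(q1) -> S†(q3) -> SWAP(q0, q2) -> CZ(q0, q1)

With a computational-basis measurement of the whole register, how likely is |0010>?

The probability of measuring |0010> is 1/2. Key observation: gates 3-8 undo each other exactly, leaving only the rest of the circuit to track.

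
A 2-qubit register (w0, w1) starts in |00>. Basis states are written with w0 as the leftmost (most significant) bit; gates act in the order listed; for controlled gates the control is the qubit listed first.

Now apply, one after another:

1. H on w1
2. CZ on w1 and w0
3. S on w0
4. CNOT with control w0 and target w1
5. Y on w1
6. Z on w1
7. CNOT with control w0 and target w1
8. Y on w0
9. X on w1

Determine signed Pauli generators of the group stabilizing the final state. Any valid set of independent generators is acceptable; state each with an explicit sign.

The stabilizer group can be generated by +IX, -ZI, among other valid generating sets.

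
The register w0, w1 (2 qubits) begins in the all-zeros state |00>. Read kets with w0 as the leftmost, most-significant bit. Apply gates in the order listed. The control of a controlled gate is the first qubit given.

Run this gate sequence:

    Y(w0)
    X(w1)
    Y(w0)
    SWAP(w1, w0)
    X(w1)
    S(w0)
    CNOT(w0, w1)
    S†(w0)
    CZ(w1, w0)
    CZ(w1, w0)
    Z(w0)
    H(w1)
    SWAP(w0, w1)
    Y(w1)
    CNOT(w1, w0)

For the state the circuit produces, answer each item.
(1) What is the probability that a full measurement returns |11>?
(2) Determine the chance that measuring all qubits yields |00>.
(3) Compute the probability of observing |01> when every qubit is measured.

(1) A full measurement returns |11> with probability 0.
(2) The probability of measuring |00> is 1/2.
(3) Outcome |01> occurs with probability 0.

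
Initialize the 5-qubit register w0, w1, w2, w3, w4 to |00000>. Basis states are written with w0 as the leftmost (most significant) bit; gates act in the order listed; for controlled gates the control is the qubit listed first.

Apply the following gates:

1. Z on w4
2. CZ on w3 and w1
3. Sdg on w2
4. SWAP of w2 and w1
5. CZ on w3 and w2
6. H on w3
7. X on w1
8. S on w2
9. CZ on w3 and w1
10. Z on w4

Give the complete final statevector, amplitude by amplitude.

The resulting statevector has amplitude sqrt(2)/2 on |01000>, -sqrt(2)/2 on |01010>, and 0 on every other basis state.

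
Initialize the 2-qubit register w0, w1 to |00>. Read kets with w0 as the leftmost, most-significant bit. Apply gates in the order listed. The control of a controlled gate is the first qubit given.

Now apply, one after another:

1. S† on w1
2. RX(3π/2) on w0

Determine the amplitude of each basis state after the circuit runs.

After the circuit, the state carries amplitude -sqrt(2)/2 on |00>, 0 on |01>, -sqrt(2)*I/2 on |10>, 0 on |11>.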